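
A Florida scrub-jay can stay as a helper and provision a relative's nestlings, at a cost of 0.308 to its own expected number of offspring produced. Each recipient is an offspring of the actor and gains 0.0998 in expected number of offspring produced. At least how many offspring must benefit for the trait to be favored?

7

r to an offspring = 0.5 (one parent–offspring link: r = (1/2)^1 = 1/2).
Hamilton's rule: n·r·B > C  ⇒  n > C/(r·B) = 0.308/(0.5·0.0998) = 6.172.
The smallest integer exceeding 6.172 is 7.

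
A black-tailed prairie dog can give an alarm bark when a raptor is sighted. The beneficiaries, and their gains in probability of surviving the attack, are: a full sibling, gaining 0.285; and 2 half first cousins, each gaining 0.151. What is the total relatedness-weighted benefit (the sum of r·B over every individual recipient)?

0.161375

r to a full sibling = 0.5 (full sibs share both parents — two paths of length 2: r = 2·(1/2)^2 = 1/2).
r to a half first cousin = 1/16 (half first cousins share one grandparent — one path of length 4: r = (1/2)^4 = 1/16).
Summing one r·B term per recipient: 1·0.5·0.285 + 2·0.0625·0.151 = 0.161375.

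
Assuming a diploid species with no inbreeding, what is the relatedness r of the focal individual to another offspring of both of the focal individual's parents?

Each parent–offspring link contributes a factor of 1/2, and independent paths through distinct common ancestors add.
Full sibs share both parents — two paths of length 2: r = 2·(1/2)^2 = 1/2.

0.5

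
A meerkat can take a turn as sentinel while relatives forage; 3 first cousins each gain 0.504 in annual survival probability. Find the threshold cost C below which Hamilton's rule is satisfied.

0.189

r to a first cousin = 0.125 (first cousins share one grandparent pair — two paths of length 4: r = 2·(1/2)^4 = 1/8).
Hamilton's rule: n·r·B > C, so the trait is favored while C < n·r·B = 3·0.125·0.504 = 0.189.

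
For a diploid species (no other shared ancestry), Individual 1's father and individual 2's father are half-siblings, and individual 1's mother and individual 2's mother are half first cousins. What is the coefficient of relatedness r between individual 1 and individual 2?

0.078125

With two independent routes of shared ancestry, r is the sum of the two contributions.
Individual 1 and individual 2 are related in two ways: half first cousins through their fathers (r = 1/16) and half second cousins through their mothers (r = 1/64).
r = 1/16 + 1/64 = 5/64 = 0.078125.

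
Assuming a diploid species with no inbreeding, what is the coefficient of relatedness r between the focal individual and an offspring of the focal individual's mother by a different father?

0.25

Each parent–offspring link contributes a factor of 1/2, and independent paths through distinct common ancestors add.
Half-sibs share one parent — one path of length 2: r = (1/2)^2 = 1/4.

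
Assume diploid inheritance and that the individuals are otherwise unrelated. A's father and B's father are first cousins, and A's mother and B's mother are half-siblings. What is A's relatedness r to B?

Wright's path rule: contributions from independent ancestry routes add.
A and B are related in two ways: second cousins through their fathers (r = 1/32) and half first cousins through their mothers (r = 1/16).
r = 1/32 + 1/16 = 0.09375.

0.09375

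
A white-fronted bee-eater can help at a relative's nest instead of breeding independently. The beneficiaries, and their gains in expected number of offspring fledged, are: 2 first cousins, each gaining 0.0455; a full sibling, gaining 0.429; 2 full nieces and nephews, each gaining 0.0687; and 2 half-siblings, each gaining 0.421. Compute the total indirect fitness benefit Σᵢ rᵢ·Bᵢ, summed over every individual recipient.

r to a first cousin = 1/8 (first cousins share one grandparent pair — two paths of length 4: r = 2·(1/2)^4 = 1/8).
r to a full sibling = 1/2 (full sibs share both parents — two paths of length 2: r = 2·(1/2)^2 = 1/2).
r to a full niece or nephew = 0.25 (full aunt/uncle↔niece/nephew: two paths of length 3 through the shared grandparent pair: r = 2·(1/2)^3 = 1/4).
r to a half-sibling = 1/4 (half-sibs share one parent — one path of length 2: r = (1/2)^2 = 1/4).
Summing one r·B term per recipient: 2·0.125·0.0455 + 1·0.5·0.429 + 2·0.25·0.0687 + 2·0.25·0.421 = 0.470725.

0.470725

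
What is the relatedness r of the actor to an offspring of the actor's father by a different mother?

0.25

Each parent–offspring link contributes a factor of 1/2, and independent paths through distinct common ancestors add.
Half-sibs share one parent — one path of length 2: r = (1/2)^2 = 1/4.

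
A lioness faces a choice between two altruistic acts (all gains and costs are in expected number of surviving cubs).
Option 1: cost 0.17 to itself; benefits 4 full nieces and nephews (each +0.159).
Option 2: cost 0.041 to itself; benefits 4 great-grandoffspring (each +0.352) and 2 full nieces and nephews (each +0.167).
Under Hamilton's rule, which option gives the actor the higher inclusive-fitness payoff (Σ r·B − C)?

Option 1: r to a full niece or nephew = 0.25.
Option 1: Σ r·B − C = (4·0.25·0.159) − 0.17 = -0.011.
Option 2: r to a great-grandoffspring = 0.125.
Option 2: r to a full niece or nephew = 0.25.
Option 2: Σ r·B − C = (4·0.125·0.352 + 2·0.25·0.167) − 0.041 = 0.2185.
Option 2 has the higher net inclusive-fitness payoff.

Option 2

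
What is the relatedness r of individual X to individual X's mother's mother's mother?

Each parent–offspring link contributes a factor of 1/2, and independent paths through distinct common ancestors add.
Three parent–offspring links: r = (1/2)^3 = 1/8.

0.125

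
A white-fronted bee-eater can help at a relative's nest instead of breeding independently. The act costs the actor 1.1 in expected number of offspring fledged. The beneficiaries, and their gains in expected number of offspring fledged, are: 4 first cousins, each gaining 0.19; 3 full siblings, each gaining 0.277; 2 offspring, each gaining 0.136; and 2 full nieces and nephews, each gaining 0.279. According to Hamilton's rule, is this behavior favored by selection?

Hamilton's rule: the trait is favored when the sum of r·B over every recipient exceeds the actor's cost C.
r to a first cousin = 1/8 (first cousins share one grandparent pair — two paths of length 4: r = 2·(1/2)^4 = 1/8).
r to a full sibling = 1/2 (full sibs share both parents — two paths of length 2: r = 2·(1/2)^2 = 1/2).
r to an offspring = 1/2 (one parent–offspring link: r = (1/2)^1 = 1/2).
r to a full niece or nephew = 0.25 (full aunt/uncle↔niece/nephew: two paths of length 3 through the shared grandparent pair: r = 2·(1/2)^3 = 1/4).
Summing one r·B term per recipient: 4·0.125·0.19 + 3·0.5·0.277 + 2·0.5·0.136 + 2·0.25·0.279 = 0.786.
0.786 < 1.1: the indirect benefit is less than the cost.

No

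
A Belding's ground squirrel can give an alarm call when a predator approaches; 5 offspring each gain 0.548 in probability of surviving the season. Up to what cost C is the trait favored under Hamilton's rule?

r to an offspring = 1/2 (one parent–offspring link: r = (1/2)^1 = 1/2).
Hamilton's rule: n·r·B > C, so the trait is favored while C < n·r·B = 5·0.5·0.548 = 1.37.

1.37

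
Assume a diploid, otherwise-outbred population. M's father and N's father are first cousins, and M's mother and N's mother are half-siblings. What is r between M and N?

0.09375

Independent pedigree routes through distinct common ancestors add.
M and N are related in two ways: second cousins through their fathers (r = 1/32) and half first cousins through their mothers (r = 1/16).
r = 1/32 + 1/16 = 3/32 = 0.09375.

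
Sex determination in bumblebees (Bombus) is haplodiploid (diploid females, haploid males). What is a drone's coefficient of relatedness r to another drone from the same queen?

Haploid brothers each carry a random half of the queen's diploid genome, so on average they share half: r = 1/2.

0.5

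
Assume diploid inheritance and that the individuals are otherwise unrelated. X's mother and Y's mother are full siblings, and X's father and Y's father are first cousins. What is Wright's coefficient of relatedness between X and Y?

Wright's path rule: contributions from independent ancestry routes add.
X and Y are related in two ways: first cousins through their mothers (r = 1/8) and second cousins through their fathers (r = 1/32).
r = 1/8 + 1/32 = 0.15625.

0.15625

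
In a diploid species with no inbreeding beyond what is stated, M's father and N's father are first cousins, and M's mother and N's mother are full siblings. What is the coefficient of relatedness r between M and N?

Independent pedigree routes through distinct common ancestors add.
M and N are related in two ways: second cousins through their fathers (r = 1/32) and first cousins through their mothers (r = 1/8).
r = 1/32 + 1/8 = 0.15625.

0.15625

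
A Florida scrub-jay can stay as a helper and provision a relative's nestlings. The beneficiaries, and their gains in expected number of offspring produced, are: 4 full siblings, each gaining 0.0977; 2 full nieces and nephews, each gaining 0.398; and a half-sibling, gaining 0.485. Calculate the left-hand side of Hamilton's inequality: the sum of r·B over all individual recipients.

0.51565

r to a full sibling = 1/2 (full sibs share both parents — two paths of length 2: r = 2·(1/2)^2 = 1/2).
r to a full niece or nephew = 0.25 (full aunt/uncle↔niece/nephew: two paths of length 3 through the shared grandparent pair: r = 2·(1/2)^3 = 1/4).
r to a half-sibling = 0.25 (half-sibs share one parent — one path of length 2: r = (1/2)^2 = 1/4).
Summing one r·B term per recipient: 4·0.5·0.0977 + 2·0.25·0.398 + 1·0.25·0.485 = 0.51565.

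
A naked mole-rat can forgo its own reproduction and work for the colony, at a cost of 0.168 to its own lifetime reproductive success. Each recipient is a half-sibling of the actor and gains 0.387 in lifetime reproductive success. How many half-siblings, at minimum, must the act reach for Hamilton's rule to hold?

2

r to a half-sibling = 0.25 (half-sibs share one parent — one path of length 2: r = (1/2)^2 = 1/4).
Hamilton's rule: n·r·B > C  ⇒  n > C/(r·B) = 0.168/(0.25·0.387) = 1.736.
The smallest integer exceeding 1.736 is 2.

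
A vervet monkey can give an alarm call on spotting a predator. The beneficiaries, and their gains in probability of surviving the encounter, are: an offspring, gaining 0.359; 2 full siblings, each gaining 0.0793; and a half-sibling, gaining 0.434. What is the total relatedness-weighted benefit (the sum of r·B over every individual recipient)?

r to an offspring = 1/2 (one parent–offspring link: r = (1/2)^1 = 1/2).
r to a full sibling = 0.5 (full sibs share both parents — two paths of length 2: r = 2·(1/2)^2 = 1/2).
r to a half-sibling = 1/4 (half-sibs share one parent — one path of length 2: r = (1/2)^2 = 1/4).
Summing one r·B term per recipient: 1·0.5·0.359 + 2·0.5·0.0793 + 1·0.25·0.434 = 0.3673.

0.3673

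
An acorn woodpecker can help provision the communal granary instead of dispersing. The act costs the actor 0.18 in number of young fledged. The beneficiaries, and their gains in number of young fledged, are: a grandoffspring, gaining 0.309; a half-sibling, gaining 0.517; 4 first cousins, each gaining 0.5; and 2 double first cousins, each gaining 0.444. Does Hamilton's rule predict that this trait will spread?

Hamilton's rule: the trait is favored when the sum of r·B over every recipient exceeds the actor's cost C.
r to a grandoffspring = 0.25 (two parent–offspring links: r = (1/2)^2 = 1/4).
r to a half-sibling = 0.25 (half-sibs share one parent — one path of length 2: r = (1/2)^2 = 1/4).
r to a first cousin = 0.125 (first cousins share one grandparent pair — two paths of length 4: r = 2·(1/2)^4 = 1/8).
r to a double first cousin = 0.25 (double first cousins share both grandparent pairs — four paths of length 4: r = 4·(1/2)^4 = 1/4).
Summing one r·B term per recipient: 1·0.25·0.309 + 1·0.25·0.517 + 4·0.125·0.5 + 2·0.25·0.444 = 0.6785.
0.6785 > 0.18: the indirect benefit exceeds the cost.

Yes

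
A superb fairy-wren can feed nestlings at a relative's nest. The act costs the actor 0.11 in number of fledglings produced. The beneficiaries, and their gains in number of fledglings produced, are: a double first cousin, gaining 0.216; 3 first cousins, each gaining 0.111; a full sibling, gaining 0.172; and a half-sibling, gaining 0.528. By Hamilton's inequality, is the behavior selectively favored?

Yes

Hamilton's rule: the trait is favored when the sum of r·B over every recipient exceeds the actor's cost C.
r to a double first cousin = 1/4 (double first cousins share both grandparent pairs — four paths of length 4: r = 4·(1/2)^4 = 1/4).
r to a first cousin = 1/8 (first cousins share one grandparent pair — two paths of length 4: r = 2·(1/2)^4 = 1/8).
r to a full sibling = 0.5 (full sibs share both parents — two paths of length 2: r = 2·(1/2)^2 = 1/2).
r to a half-sibling = 1/4 (half-sibs share one parent — one path of length 2: r = (1/2)^2 = 1/4).
Summing one r·B term per recipient: 1·0.25·0.216 + 3·0.125·0.111 + 1·0.5·0.172 + 1·0.25·0.528 = 0.313625.
0.313625 > 0.11: the indirect benefit exceeds the cost.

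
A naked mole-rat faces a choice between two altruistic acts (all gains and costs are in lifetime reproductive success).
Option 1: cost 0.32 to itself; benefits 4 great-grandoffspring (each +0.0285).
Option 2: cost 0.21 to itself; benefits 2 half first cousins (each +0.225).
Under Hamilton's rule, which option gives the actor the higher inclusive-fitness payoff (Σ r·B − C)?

Option 1: r to a great-grandoffspring = 0.125.
Option 1: Σ r·B − C = (4·0.125·0.0285) − 0.32 = -0.30575.
Option 2: r to a half first cousin = 0.0625.
Option 2: Σ r·B − C = (2·0.0625·0.225) − 0.21 = -0.181875.
Option 2 has the higher net inclusive-fitness payoff.

Option 2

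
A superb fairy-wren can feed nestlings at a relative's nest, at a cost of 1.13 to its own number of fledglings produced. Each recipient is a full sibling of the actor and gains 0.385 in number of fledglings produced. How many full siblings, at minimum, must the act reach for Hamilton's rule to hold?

r to a full sibling = 1/2 (full sibs share both parents — two paths of length 2: r = 2·(1/2)^2 = 1/2).
Hamilton's rule: n·r·B > C  ⇒  n > C/(r·B) = 1.13/(0.5·0.385) = 5.87.
The smallest integer exceeding 5.87 is 6.

6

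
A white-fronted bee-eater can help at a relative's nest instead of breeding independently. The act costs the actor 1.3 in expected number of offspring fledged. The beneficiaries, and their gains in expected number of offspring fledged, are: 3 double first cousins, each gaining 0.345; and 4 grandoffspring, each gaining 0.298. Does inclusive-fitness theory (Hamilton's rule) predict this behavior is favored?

Hamilton's rule: the trait is favored when the sum of r·B over every recipient exceeds the actor's cost C.
r to a double first cousin = 1/4 (double first cousins share both grandparent pairs — four paths of length 4: r = 4·(1/2)^4 = 1/4).
r to a grandoffspring = 0.25 (two parent–offspring links: r = (1/2)^2 = 1/4).
Summing one r·B term per recipient: 3·0.25·0.345 + 4·0.25·0.298 = 0.55675.
0.55675 < 1.3: the indirect benefit is less than the cost.

No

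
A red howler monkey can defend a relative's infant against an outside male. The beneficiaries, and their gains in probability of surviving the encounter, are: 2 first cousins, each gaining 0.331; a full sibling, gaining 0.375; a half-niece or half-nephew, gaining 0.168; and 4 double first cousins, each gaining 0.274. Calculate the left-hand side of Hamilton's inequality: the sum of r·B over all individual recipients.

r to a first cousin = 1/8 (first cousins share one grandparent pair — two paths of length 4: r = 2·(1/2)^4 = 1/8).
r to a full sibling = 1/2 (full sibs share both parents — two paths of length 2: r = 2·(1/2)^2 = 1/2).
r to a half-niece or half-nephew = 0.125 (half-aunt/uncle↔niece/nephew: one path of length 3: r = (1/2)^3 = 1/8).
r to a double first cousin = 0.25 (double first cousins share both grandparent pairs — four paths of length 4: r = 4·(1/2)^4 = 1/4).
Summing one r·B term per recipient: 2·0.125·0.331 + 1·0.5·0.375 + 1·0.125·0.168 + 4·0.25·0.274 = 0.56525.

0.56525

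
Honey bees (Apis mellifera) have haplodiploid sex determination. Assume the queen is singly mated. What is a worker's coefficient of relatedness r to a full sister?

0.75

Haplodiploid full sisters inherit their father's entire haploid genome identically (contributing 1/2) and on average half of their mother's contribution (1/2 · 1/2 = 1/4); r = 1/2 + 1/4 = 3/4.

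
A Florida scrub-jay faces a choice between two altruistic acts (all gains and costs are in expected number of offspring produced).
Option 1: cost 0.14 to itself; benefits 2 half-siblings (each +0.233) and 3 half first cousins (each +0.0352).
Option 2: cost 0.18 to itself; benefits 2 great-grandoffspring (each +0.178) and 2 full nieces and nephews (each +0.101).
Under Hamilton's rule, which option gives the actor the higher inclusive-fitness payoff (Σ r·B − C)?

Option 1: r to a half-sibling = 0.25.
Option 1: r to a half first cousin = 0.0625.
Option 1: Σ r·B − C = (2·0.25·0.233 + 3·0.0625·0.0352) − 0.14 = -0.0169.
Option 2: r to a great-grandoffspring = 0.125.
Option 2: r to a full niece or nephew = 0.25.
Option 2: Σ r·B − C = (2·0.125·0.178 + 2·0.25·0.101) − 0.18 = -0.085.
Option 1 has the higher net inclusive-fitness payoff.

Option 1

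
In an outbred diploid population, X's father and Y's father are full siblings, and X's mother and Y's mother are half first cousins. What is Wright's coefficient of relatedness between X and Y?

0.140625

Independent pedigree routes through distinct common ancestors add.
X and Y are related in two ways: first cousins through their fathers (r = 1/8) and half second cousins through their mothers (r = 1/64).
r = 1/8 + 1/64 = 9/64 = 0.140625.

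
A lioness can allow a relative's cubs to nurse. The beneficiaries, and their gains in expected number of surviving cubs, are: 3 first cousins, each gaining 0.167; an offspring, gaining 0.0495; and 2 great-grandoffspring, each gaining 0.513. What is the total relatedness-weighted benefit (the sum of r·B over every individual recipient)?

0.215625

r to a first cousin = 1/8 (first cousins share one grandparent pair — two paths of length 4: r = 2·(1/2)^4 = 1/8).
r to an offspring = 0.5 (one parent–offspring link: r = (1/2)^1 = 1/2).
r to a great-grandoffspring = 1/8 (three parent–offspring links: r = (1/2)^3 = 1/8).
Summing one r·B term per recipient: 3·0.125·0.167 + 1·0.5·0.0495 + 2·0.125·0.513 = 0.215625.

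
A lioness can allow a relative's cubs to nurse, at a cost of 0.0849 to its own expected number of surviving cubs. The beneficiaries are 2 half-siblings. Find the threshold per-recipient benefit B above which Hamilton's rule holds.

0.1698

r to a half-sibling = 1/4 (half-sibs share one parent — one path of length 2: r = (1/2)^2 = 1/4).
Hamilton's rule with n recipients of equal r: n·r·B > C, so B > C/(n·r) = 0.0849/(2·0.25) = 0.1698.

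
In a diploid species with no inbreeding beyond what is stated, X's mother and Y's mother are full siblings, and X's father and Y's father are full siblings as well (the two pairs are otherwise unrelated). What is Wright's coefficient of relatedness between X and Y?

Relatedness sums over independent paths through distinct common ancestors.
X and Y are related in two ways: first cousins through their mothers (r = 1/8) and first cousins through their fathers (r = 1/8) — i.e. double first cousins.
r = 1/8 + 1/8 = 1/4 = 0.25.

0.25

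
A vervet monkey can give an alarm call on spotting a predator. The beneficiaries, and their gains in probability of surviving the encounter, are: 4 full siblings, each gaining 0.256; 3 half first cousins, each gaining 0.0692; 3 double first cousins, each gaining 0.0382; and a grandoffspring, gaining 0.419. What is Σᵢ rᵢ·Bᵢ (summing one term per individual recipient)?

0.658375

r to a full sibling = 0.5 (full sibs share both parents — two paths of length 2: r = 2·(1/2)^2 = 1/2).
r to a half first cousin = 0.0625 (half first cousins share one grandparent — one path of length 4: r = (1/2)^4 = 1/16).
r to a double first cousin = 0.25 (double first cousins share both grandparent pairs — four paths of length 4: r = 4·(1/2)^4 = 1/4).
r to a grandoffspring = 0.25 (two parent–offspring links: r = (1/2)^2 = 1/4).
Summing one r·B term per recipient: 4·0.5·0.256 + 3·0.0625·0.0692 + 3·0.25·0.0382 + 1·0.25·0.419 = 0.658375.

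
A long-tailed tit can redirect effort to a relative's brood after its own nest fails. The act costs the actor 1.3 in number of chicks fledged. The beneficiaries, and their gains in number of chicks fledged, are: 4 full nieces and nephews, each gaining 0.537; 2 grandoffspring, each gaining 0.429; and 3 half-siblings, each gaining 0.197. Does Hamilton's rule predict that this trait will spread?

Hamilton's rule: the trait is favored when the sum of r·B over every recipient exceeds the actor's cost C.
r to a full niece or nephew = 1/4 (full aunt/uncle↔niece/nephew: two paths of length 3 through the shared grandparent pair: r = 2·(1/2)^3 = 1/4).
r to a grandoffspring = 1/4 (two parent–offspring links: r = (1/2)^2 = 1/4).
r to a half-sibling = 1/4 (half-sibs share one parent — one path of length 2: r = (1/2)^2 = 1/4).
Summing one r·B term per recipient: 4·0.25·0.537 + 2·0.25·0.429 + 3·0.25·0.197 = 0.89925.
0.89925 < 1.3: the indirect benefit is less than the cost.

No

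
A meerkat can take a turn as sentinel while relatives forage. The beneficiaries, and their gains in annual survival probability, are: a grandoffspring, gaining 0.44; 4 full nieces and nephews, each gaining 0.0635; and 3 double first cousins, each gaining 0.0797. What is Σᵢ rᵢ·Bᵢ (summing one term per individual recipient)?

0.233275

r to a grandoffspring = 1/4 (two parent–offspring links: r = (1/2)^2 = 1/4).
r to a full niece or nephew = 1/4 (full aunt/uncle↔niece/nephew: two paths of length 3 through the shared grandparent pair: r = 2·(1/2)^3 = 1/4).
r to a double first cousin = 0.25 (double first cousins share both grandparent pairs — four paths of length 4: r = 4·(1/2)^4 = 1/4).
Summing one r·B term per recipient: 1·0.25·0.44 + 4·0.25·0.0635 + 3·0.25·0.0797 = 0.233275.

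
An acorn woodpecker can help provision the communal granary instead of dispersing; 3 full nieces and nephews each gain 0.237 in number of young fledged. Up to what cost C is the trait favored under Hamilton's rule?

0.17775

r to a full niece or nephew = 0.25 (full aunt/uncle↔niece/nephew: two paths of length 3 through the shared grandparent pair: r = 2·(1/2)^3 = 1/4).
Hamilton's rule: n·r·B > C, so the trait is favored while C < n·r·B = 3·0.25·0.237 = 0.17775.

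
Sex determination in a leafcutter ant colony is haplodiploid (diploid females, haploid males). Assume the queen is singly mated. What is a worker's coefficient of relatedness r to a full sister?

Haplodiploid full sisters inherit their father's entire haploid genome identically (contributing 1/2) and on average half of their mother's contribution (1/2 · 1/2 = 1/4); r = 1/2 + 1/4 = 3/4.

0.75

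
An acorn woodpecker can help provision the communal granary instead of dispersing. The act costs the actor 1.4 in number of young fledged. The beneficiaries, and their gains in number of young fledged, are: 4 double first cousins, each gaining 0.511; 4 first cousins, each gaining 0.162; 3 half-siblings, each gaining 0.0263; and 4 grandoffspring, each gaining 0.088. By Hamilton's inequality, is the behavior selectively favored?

Hamilton's rule: the trait is favored when the sum of r·B over every recipient exceeds the actor's cost C.
r to a double first cousin = 0.25 (double first cousins share both grandparent pairs — four paths of length 4: r = 4·(1/2)^4 = 1/4).
r to a first cousin = 0.125 (first cousins share one grandparent pair — two paths of length 4: r = 2·(1/2)^4 = 1/8).
r to a half-sibling = 1/4 (half-sibs share one parent — one path of length 2: r = (1/2)^2 = 1/4).
r to a grandoffspring = 0.25 (two parent–offspring links: r = (1/2)^2 = 1/4).
Summing one r·B term per recipient: 4·0.25·0.511 + 4·0.125·0.162 + 3·0.25·0.0263 + 4·0.25·0.088 = 0.699725.
0.699725 < 1.4: the indirect benefit is less than the cost.

No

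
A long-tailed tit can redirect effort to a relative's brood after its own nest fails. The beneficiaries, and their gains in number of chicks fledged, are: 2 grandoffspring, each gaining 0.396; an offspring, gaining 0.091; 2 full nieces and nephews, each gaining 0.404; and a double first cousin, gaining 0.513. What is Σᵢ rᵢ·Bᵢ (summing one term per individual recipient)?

r to a grandoffspring = 1/4 (two parent–offspring links: r = (1/2)^2 = 1/4).
r to an offspring = 1/2 (one parent–offspring link: r = (1/2)^1 = 1/2).
r to a full niece or nephew = 1/4 (full aunt/uncle↔niece/nephew: two paths of length 3 through the shared grandparent pair: r = 2·(1/2)^3 = 1/4).
r to a double first cousin = 1/4 (double first cousins share both grandparent pairs — four paths of length 4: r = 4·(1/2)^4 = 1/4).
Summing one r·B term per recipient: 2·0.25·0.396 + 1·0.5·0.091 + 2·0.25·0.404 + 1·0.25·0.513 = 0.57375.

0.57375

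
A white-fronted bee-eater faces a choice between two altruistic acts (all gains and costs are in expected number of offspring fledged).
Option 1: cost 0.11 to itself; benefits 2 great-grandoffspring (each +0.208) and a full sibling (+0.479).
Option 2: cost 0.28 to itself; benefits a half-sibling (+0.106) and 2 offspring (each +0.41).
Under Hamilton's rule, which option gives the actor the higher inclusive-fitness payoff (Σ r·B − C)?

Option 1: r to a great-grandoffspring = 0.125.
Option 1: r to a full sibling = 0.5.
Option 1: Σ r·B − C = (2·0.125·0.208 + 1·0.5·0.479) − 0.11 = 0.1815.
Option 2: r to a half-sibling = 0.25.
Option 2: r to an offspring = 0.5.
Option 2: Σ r·B − C = (1·0.25·0.106 + 2·0.5·0.41) − 0.28 = 0.1565.
Option 1 has the higher net inclusive-fitness payoff.

Option 1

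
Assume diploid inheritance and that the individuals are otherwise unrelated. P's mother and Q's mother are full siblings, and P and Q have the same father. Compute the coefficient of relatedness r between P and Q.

Wright's path rule: contributions from independent ancestry routes add.
P and Q are related in two ways: first cousins through their mothers (r = 1/8) and half-sibs through their shared father (r = 1/4).
r = 1/8 + 1/4 = 3/8 = 0.375.

0.375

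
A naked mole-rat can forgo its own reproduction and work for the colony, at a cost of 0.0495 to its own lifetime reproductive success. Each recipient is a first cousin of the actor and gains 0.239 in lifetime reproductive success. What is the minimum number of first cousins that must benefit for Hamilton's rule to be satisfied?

2

r to a first cousin = 1/8 (first cousins share one grandparent pair — two paths of length 4: r = 2·(1/2)^4 = 1/8).
Hamilton's rule: n·r·B > C  ⇒  n > C/(r·B) = 0.0495/(0.125·0.239) = 1.657.
The smallest integer exceeding 1.657 is 2.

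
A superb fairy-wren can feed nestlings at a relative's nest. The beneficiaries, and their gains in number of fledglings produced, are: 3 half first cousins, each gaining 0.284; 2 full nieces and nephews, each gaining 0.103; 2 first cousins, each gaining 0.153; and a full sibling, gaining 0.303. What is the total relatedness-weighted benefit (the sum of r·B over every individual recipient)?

0.2945

r to a half first cousin = 1/16 (half first cousins share one grandparent — one path of length 4: r = (1/2)^4 = 1/16).
r to a full niece or nephew = 1/4 (full aunt/uncle↔niece/nephew: two paths of length 3 through the shared grandparent pair: r = 2·(1/2)^3 = 1/4).
r to a first cousin = 1/8 (first cousins share one grandparent pair — two paths of length 4: r = 2·(1/2)^4 = 1/8).
r to a full sibling = 1/2 (full sibs share both parents — two paths of length 2: r = 2·(1/2)^2 = 1/2).
Summing one r·B term per recipient: 3·0.0625·0.284 + 2·0.25·0.103 + 2·0.125·0.153 + 1·0.5·0.303 = 0.2945.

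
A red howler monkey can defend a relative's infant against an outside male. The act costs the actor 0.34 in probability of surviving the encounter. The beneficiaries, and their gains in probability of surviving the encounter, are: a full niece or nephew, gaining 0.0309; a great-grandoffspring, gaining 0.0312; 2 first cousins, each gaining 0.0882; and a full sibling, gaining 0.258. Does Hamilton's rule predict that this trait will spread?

No

Hamilton's rule: the trait is favored when the sum of r·B over every recipient exceeds the actor's cost C.
r to a full niece or nephew = 1/4 (full aunt/uncle↔niece/nephew: two paths of length 3 through the shared grandparent pair: r = 2·(1/2)^3 = 1/4).
r to a great-grandoffspring = 0.125 (three parent–offspring links: r = (1/2)^3 = 1/8).
r to a first cousin = 0.125 (first cousins share one grandparent pair — two paths of length 4: r = 2·(1/2)^4 = 1/8).
r to a full sibling = 1/2 (full sibs share both parents — two paths of length 2: r = 2·(1/2)^2 = 1/2).
Summing one r·B term per recipient: 1·0.25·0.0309 + 1·0.125·0.0312 + 2·0.125·0.0882 + 1·0.5·0.258 = 0.162675.
0.162675 < 0.34: the indirect benefit is less than the cost.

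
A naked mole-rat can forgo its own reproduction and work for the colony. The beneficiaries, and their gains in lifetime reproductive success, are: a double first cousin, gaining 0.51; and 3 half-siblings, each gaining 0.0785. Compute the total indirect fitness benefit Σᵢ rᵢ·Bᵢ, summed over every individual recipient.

r to a double first cousin = 1/4 (double first cousins share both grandparent pairs — four paths of length 4: r = 4·(1/2)^4 = 1/4).
r to a half-sibling = 0.25 (half-sibs share one parent — one path of length 2: r = (1/2)^2 = 1/4).
Summing one r·B term per recipient: 1·0.25·0.51 + 3·0.25·0.0785 = 0.186375.

0.186375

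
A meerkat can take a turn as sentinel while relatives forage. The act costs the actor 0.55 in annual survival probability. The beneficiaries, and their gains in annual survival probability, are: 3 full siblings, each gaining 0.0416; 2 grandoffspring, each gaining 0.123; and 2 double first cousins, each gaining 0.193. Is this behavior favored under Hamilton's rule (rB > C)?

No

Hamilton's rule: the trait is favored when the sum of r·B over every recipient exceeds the actor's cost C.
r to a full sibling = 1/2 (full sibs share both parents — two paths of length 2: r = 2·(1/2)^2 = 1/2).
r to a grandoffspring = 1/4 (two parent–offspring links: r = (1/2)^2 = 1/4).
r to a double first cousin = 1/4 (double first cousins share both grandparent pairs — four paths of length 4: r = 4·(1/2)^4 = 1/4).
Summing one r·B term per recipient: 3·0.5·0.0416 + 2·0.25·0.123 + 2·0.25·0.193 = 0.2204.
0.2204 < 0.55: the indirect benefit is less than the cost.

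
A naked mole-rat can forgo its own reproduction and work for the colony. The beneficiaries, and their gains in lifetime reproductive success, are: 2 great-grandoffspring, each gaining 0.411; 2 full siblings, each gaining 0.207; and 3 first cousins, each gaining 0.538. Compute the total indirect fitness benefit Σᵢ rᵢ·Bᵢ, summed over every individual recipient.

r to a great-grandoffspring = 0.125 (three parent–offspring links: r = (1/2)^3 = 1/8).
r to a full sibling = 0.5 (full sibs share both parents — two paths of length 2: r = 2·(1/2)^2 = 1/2).
r to a first cousin = 1/8 (first cousins share one grandparent pair — two paths of length 4: r = 2·(1/2)^4 = 1/8).
Summing one r·B term per recipient: 2·0.125·0.411 + 2·0.5·0.207 + 3·0.125·0.538 = 0.5115.

0.5115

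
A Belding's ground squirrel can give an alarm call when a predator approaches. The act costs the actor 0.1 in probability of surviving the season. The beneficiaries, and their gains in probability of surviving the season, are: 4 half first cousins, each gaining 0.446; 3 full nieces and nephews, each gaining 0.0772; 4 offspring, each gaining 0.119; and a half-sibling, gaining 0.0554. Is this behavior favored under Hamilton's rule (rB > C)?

Yes

Hamilton's rule: the trait is favored when the sum of r·B over every recipient exceeds the actor's cost C.
r to a half first cousin = 1/16 (half first cousins share one grandparent — one path of length 4: r = (1/2)^4 = 1/16).
r to a full niece or nephew = 0.25 (full aunt/uncle↔niece/nephew: two paths of length 3 through the shared grandparent pair: r = 2·(1/2)^3 = 1/4).
r to an offspring = 0.5 (one parent–offspring link: r = (1/2)^1 = 1/2).
r to a half-sibling = 1/4 (half-sibs share one parent — one path of length 2: r = (1/2)^2 = 1/4).
Summing one r·B term per recipient: 4·0.0625·0.446 + 3·0.25·0.0772 + 4·0.5·0.119 + 1·0.25·0.0554 = 0.42125.
0.42125 > 0.1: the indirect benefit exceeds the cost.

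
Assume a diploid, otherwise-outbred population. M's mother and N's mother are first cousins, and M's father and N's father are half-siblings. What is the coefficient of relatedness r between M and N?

With two independent routes of shared ancestry, r is the sum of the two contributions.
M and N are related in two ways: second cousins through their mothers (r = 1/32) and half first cousins through their fathers (r = 1/16).
r = 1/32 + 1/16 = 0.09375.

0.09375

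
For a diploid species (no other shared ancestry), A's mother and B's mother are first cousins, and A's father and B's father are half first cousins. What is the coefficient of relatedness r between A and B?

Independent pedigree routes through distinct common ancestors add.
A and B are related in two ways: second cousins through their mothers (r = 1/32) and half second cousins through their fathers (r = 1/64).
r = 1/32 + 1/64 = 3/64 = 0.046875.

0.046875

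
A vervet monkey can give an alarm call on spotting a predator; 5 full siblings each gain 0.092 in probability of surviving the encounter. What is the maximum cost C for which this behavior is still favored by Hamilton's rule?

0.23

r to a full sibling = 0.5 (full sibs share both parents — two paths of length 2: r = 2·(1/2)^2 = 1/2).
Hamilton's rule: n·r·B > C, so the trait is favored while C < n·r·B = 5·0.5·0.092 = 0.23.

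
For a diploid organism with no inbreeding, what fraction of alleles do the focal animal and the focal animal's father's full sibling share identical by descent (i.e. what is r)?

0.25

Each parent–offspring link contributes a factor of 1/2, and independent paths through distinct common ancestors add.
Full aunt/uncle↔niece/nephew: two paths of length 3 through the shared grandparent pair: r = 2·(1/2)^3 = 1/4.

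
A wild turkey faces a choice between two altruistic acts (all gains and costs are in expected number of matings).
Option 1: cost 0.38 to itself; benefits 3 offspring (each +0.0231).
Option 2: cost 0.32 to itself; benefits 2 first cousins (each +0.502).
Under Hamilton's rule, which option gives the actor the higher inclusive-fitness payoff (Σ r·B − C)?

Option 1: r to an offspring = 0.5.
Option 1: Σ r·B − C = (3·0.5·0.0231) − 0.38 = -0.34535.
Option 2: r to a first cousin = 0.125.
Option 2: Σ r·B − C = (2·0.125·0.502) − 0.32 = -0.1945.
Option 2 has the higher net inclusive-fitness payoff.

Option 2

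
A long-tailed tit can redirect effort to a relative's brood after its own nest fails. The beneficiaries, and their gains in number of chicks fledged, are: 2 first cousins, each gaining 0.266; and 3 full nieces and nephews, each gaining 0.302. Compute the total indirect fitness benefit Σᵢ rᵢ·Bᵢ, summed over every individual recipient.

r to a first cousin = 1/8 (first cousins share one grandparent pair — two paths of length 4: r = 2·(1/2)^4 = 1/8).
r to a full niece or nephew = 0.25 (full aunt/uncle↔niece/nephew: two paths of length 3 through the shared grandparent pair: r = 2·(1/2)^3 = 1/4).
Summing one r·B term per recipient: 2·0.125·0.266 + 3·0.25·0.302 = 0.293.

0.293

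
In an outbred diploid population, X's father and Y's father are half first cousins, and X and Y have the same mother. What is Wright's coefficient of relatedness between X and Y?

0.265625

Independent pedigree routes through distinct common ancestors add.
X and Y are related in two ways: half second cousins through their fathers (r = 1/64) and half-sibs through their shared mother (r = 1/4).
r = 1/64 + 1/4 = 17/64 = 0.265625.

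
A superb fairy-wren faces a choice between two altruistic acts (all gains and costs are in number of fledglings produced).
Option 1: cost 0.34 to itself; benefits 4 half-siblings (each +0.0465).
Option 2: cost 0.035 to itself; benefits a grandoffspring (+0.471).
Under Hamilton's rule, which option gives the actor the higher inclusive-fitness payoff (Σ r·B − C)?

Option 1: r to a half-sibling = 0.25.
Option 1: Σ r·B − C = (4·0.25·0.0465) − 0.34 = -0.2935.
Option 2: r to a grandoffspring = 0.25.
Option 2: Σ r·B − C = (1·0.25·0.471) − 0.035 = 0.08275.
Option 2 has the higher net inclusive-fitness payoff.

Option 2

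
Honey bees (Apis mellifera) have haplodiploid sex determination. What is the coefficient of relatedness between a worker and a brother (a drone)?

Her haploid brother carries none of their father's genes and a random half of their mother's genome; that half matches the maternal half of her own genome with probability 1/2: r = 1/2 · 1/2 = 1/4.

0.25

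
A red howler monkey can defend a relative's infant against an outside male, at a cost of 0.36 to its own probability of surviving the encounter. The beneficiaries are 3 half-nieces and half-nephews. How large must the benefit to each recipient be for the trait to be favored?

r to a half-niece or half-nephew = 1/8 (half-aunt/uncle↔niece/nephew: one path of length 3: r = (1/2)^3 = 1/8).
Hamilton's rule with n recipients of equal r: n·r·B > C, so B > C/(n·r) = 0.36/(3·0.125) = 0.96.

0.96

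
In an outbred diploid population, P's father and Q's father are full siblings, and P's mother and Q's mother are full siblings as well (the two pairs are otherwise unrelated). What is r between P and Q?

Relatedness sums over independent paths through distinct common ancestors.
P and Q are related in two ways: first cousins through their fathers (r = 1/8) and first cousins through their mothers (r = 1/8) — i.e. double first cousins.
r = 1/8 + 1/8 = 1/4 = 0.25.

0.25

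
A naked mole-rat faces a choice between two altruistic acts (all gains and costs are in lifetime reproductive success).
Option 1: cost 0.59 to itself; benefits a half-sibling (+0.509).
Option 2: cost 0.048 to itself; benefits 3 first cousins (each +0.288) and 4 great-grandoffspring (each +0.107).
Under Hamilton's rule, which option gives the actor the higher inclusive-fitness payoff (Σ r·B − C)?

Option 1: r to a half-sibling = 0.25.
Option 1: Σ r·B − C = (1·0.25·0.509) − 0.59 = -0.46275.
Option 2: r to a first cousin = 0.125.
Option 2: r to a great-grandoffspring = 0.125.
Option 2: Σ r·B − C = (3·0.125·0.288 + 4·0.125·0.107) − 0.048 = 0.1135.
Option 2 has the higher net inclusive-fitness payoff.

Option 2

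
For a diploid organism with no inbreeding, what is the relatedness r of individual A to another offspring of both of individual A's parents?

0.5

Each parent–offspring link contributes a factor of 1/2, and independent paths through distinct common ancestors add.
Full sibs share both parents — two paths of length 2: r = 2·(1/2)^2 = 1/2.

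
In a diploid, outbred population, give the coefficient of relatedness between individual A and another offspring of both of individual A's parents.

Each parent–offspring link contributes a factor of 1/2, and independent paths through distinct common ancestors add.
Full sibs share both parents — two paths of length 2: r = 2·(1/2)^2 = 1/2.

0.5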